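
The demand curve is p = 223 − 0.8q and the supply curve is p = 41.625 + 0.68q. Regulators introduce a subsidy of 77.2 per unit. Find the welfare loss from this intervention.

2013.46

Competitive equilibrium: 223 − 0.8q = 41.625 + 0.68q → q* = 122.5507, p* = 124.9595.
The subsidy lowers effective supply by 77.2: p = 0.68q − 35.575.
New quantity: 223 − 0.8q = 0.68q − 35.575 → q' = 174.7128.
Overproduction Δq = 174.7128 − 122.5507 = 52.1621; wedge = subsidy = 77.2.
Welfare loss = ½ × 52.1621 × 77.2 = 2013.46.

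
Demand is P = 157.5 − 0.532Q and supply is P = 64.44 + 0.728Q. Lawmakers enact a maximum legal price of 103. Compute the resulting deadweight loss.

274.93

Competitive equilibrium: 157.5 − 0.532Q = 64.44 + 0.728Q → Q* = 73.8571, P* = 118.208.
At the ceiling P = 103, quantity supplied = (103 − 64.44)/0.728 = 52.967.
Willingness to pay at Q' = 52.967: 157.5 − 0.532·52.967 = 129.3216.
ΔQ = 73.8571 − 52.967 = 20.8901; wedge = 129.3216 − 103 = 26.3216.
Welfare loss = ½ × 20.8901 × 26.3216 = 274.93.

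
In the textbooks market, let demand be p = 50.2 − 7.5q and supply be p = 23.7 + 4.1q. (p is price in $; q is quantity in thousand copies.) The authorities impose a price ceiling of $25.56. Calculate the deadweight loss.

$19.44 thousand

Competitive equilibrium: 50.2 − 7.5q = 23.7 + 4.1q → q* = 2.2845, p* = 33.0664.
At the ceiling p = 25.56, quantity supplied = (25.56 − 23.7)/4.1 = 0.4537.
Willingness to pay at q' = 0.4537: 50.2 − 7.5·0.4537 = 46.7973.
Δq = 2.2845 − 0.4537 = 1.8308; wedge = 46.7973 − 25.56 = 21.2373.
DWL = ½ × 1.8308 × 21.2373 = $19.44 thousand.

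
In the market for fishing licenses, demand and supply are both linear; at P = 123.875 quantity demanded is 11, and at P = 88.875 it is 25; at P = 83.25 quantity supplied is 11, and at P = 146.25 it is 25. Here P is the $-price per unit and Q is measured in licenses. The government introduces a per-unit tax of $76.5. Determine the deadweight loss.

Demand slope = (88.875 − 123.875)/(25 − 11) = −2.5, so P = 151.375 − 2.5Q.
Supply slope = (146.25 − 83.25)/(25 − 11) = 4.5, so P = 33.75 + 4.5Q.
Competitive equilibrium: 151.375 − 2.5Q = 33.75 + 4.5Q → Q* = 16.8036, P* = 109.3661.
With the tax, the buyer price exceeds the seller price by 76.5: (151.375 − 2.5Q) − (33.75 + 4.5Q) = 76.5 → Q' = 5.875.
ΔQ = 16.8036 − 5.875 = 10.9286; the wedge equals the tax, 76.5.
Welfare loss = ½ × 10.9286 × 76.5 = $418.02.

$418.02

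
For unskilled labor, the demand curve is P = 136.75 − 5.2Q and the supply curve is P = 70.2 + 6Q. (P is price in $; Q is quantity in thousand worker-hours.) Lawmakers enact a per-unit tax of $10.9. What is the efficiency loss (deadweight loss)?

Competitive equilibrium: 136.75 − 5.2Q = 70.2 + 6Q → Q* = 5.942, P* = 105.8518.
With the tax, the buyer price exceeds the seller price by 10.9: (136.75 − 5.2Q) − (70.2 + 6Q) = 10.9 → Q' = 4.9688.
ΔQ = 5.942 − 4.9688 = 0.9732; the wedge equals the tax, 10.9.
DWL = ½ × 0.9732 × 10.9 = $5.30 thousand.

$5.30 thousand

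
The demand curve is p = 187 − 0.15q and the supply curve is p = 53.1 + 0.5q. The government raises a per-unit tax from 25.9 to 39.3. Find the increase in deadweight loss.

Competitive equilibrium: 187 − 0.15q = 53.1 + 0.5q → q* = 206, p* = 156.1.
For a per-unit tax t: Δq = t/0.65, so DWL = ½·t·(t/0.65) = t²/1.3.
At t = 25.9: DWL = 516.008. At t = 39.3: DWL = 1188.069.
Increase = 1188.069 − 516.008 = 672.06.

672.06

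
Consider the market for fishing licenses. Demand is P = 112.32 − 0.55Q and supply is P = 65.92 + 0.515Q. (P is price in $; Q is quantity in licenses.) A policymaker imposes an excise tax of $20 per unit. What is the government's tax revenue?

$495.77

Competitive equilibrium: 112.32 − 0.55Q = 65.92 + 0.515Q → Q* = 43.5681, P* = 88.3576.
With the tax, the buyer price exceeds the seller price by 20: (112.32 − 0.55Q) − (65.92 + 0.515Q) = 20 → Q' = 24.7887.
Tax revenue = 20 × 24.7887 = $495.77.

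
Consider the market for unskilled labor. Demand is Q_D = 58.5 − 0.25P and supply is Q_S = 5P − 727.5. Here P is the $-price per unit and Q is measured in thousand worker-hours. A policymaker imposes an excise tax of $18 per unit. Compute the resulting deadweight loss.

In inverse form: demand P = 234 − 4Q, supply P = 145.5 + 0.2Q.
Competitive equilibrium: 234 − 4Q = 145.5 + 0.2Q → Q* = 21.0714, P* = 149.7143.
With the tax, the buyer price exceeds the seller price by 18: (234 − 4Q) − (145.5 + 0.2Q) = 18 → Q' = 16.7857.
ΔQ = 21.0714 − 16.7857 = 4.2857; the wedge equals the tax, 18.
The triangle = ½ × 4.2857 × 18 = $38.57 thousand.

$38.57 thousand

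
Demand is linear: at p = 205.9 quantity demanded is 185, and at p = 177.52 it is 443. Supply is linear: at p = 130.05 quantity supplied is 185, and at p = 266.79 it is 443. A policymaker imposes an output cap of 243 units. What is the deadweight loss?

Demand slope = (177.52 − 205.9)/(443 − 185) = −0.11, so p = 226.25 − 0.11q.
Supply slope = (266.79 − 130.05)/(443 − 185) = 0.53, so p = 32 + 0.53q.
Competitive equilibrium: 226.25 − 0.11q = 32 + 0.53q → q* = 303.51563, p* = 192.86328.
At q = 243: demand price = 226.25 − 0.11·243 = 199.52; supply price = 32 + 0.53·243 = 160.79.
Δq = 303.51563 − 243 = 60.51563; wedge = 199.52 − 160.79 = 38.73.
DWL = ½ × 60.51563 × 38.73 = 1171.89.

1171.89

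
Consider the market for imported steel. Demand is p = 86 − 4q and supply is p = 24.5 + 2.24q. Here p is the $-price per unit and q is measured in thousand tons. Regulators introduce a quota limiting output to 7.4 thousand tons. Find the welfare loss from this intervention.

Competitive equilibrium: 86 − 4q = 24.5 + 2.24q → q* = 9.8558, p* = 46.5769.
At q = 7.4: demand price = 86 − 4·7.4 = 56.4; supply price = 24.5 + 2.24·7.4 = 41.076.
Δq = 9.8558 − 7.4 = 2.4558; wedge = 56.4 − 41.076 = 15.324.
Deadweight loss = ½ × 2.4558 × 15.324 = $18.82 thousand.

$18.82 thousand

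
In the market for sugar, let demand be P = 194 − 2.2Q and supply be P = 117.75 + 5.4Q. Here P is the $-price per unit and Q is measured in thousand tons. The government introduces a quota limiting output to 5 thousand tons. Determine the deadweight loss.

$96.25 thousand

Competitive equilibrium: 194 − 2.2Q = 117.75 + 5.4Q → Q* = 10.0329, P* = 171.9276.
At Q = 5: demand price = 194 − 2.2·5 = 183; supply price = 117.75 + 5.4·5 = 144.75.
ΔQ = 10.0329 − 5 = 5.0329; wedge = 183 − 144.75 = 38.25.
The triangle = ½ × 5.0329 × 38.25 = $96.25 thousand.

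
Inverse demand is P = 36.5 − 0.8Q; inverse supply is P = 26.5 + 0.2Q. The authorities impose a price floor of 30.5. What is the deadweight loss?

3.125

Competitive equilibrium: 36.5 − 0.8Q = 26.5 + 0.2Q → Q* = 10, P* = 28.5.
At the floor P = 30.5, quantity demanded = (36.5 − 30.5)/0.8 = 7.5.
Sellers' marginal cost at Q' = 7.5: 26.5 + 0.2·7.5 = 28.
ΔQ = 10 − 7.5 = 2.5; wedge = 30.5 − 28 = 2.5.
The triangle = ½ × 2.5 × 2.5 = 3.125.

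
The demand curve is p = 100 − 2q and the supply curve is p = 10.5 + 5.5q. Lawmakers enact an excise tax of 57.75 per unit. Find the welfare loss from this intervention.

Competitive equilibrium: 100 − 2q = 10.5 + 5.5q → q* = 11.9333, p* = 76.1333.
With the tax, the buyer price exceeds the seller price by 57.75: (100 − 2q) − (10.5 + 5.5q) = 57.75 → q' = 4.2333.
Δq = 11.9333 − 4.2333 = 7.7; the wedge equals the tax, 57.75.
Deadweight loss = ½ × 7.7 × 57.75 = 222.34.

222.34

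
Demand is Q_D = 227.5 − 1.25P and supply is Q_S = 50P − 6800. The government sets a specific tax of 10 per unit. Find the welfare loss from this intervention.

In inverse form: demand P = 182 − 0.8Q, supply P = 136 + 0.02Q.
Competitive equilibrium: 182 − 0.8Q = 136 + 0.02Q → Q* = 56.0976, P* = 137.122.
With the tax, the buyer price exceeds the seller price by 10: (182 − 0.8Q) − (136 + 0.02Q) = 10 → Q' = 43.9024.
ΔQ = 56.0976 − 43.9024 = 12.1952; the wedge equals the tax, 10.
The triangle = ½ × 12.1952 × 10 = 60.98.

60.98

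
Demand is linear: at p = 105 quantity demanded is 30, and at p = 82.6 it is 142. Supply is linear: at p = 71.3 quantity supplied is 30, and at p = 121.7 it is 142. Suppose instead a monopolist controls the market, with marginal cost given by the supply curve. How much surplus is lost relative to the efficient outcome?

Demand slope = (82.6 − 105)/(142 − 30) = −0.2, so p = 111 − 0.2q.
Supply slope = (121.7 − 71.3)/(142 − 30) = 0.45, so p = 57.8 + 0.45q.
Competitive equilibrium: 111 − 0.2q = 57.8 + 0.45q → q* = 81.8462, p* = 94.6308.
Marginal revenue: MR = 111 − 0.4q. Set MR = MC: 111 − 0.4q = 57.8 + 0.45q → q_m = 62.5882.
Price p_m = 111 − 0.2·62.5882 = 98.4824; MC(q_m) = 57.8 + 0.45·62.5882 = 85.9647.
Competitive q* = 81.8462, so Δq = 19.258; wedge = 98.4824 − 85.9647 = 12.5177.
The triangle = ½ × 19.258 × 12.5177 = 120.53.

120.53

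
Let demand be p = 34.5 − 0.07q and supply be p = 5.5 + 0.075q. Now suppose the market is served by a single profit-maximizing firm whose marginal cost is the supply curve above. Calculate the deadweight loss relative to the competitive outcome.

Competitive equilibrium: 34.5 − 0.07q = 5.5 + 0.075q → q* = 200, p* = 20.5.
Marginal revenue: MR = 34.5 − 0.14q. Set MR = MC: 34.5 − 0.14q = 5.5 + 0.075q → q_m = 134.8837.
Price p_m = 34.5 − 0.07·134.8837 = 25.0581; MC(q_m) = 5.5 + 0.075·134.8837 = 15.6163.
Competitive q* = 200, so Δq = 65.1163; wedge = 25.0581 − 15.6163 = 9.4418.
DWL = ½ × 65.1163 × 9.4418 = 307.41.

307.41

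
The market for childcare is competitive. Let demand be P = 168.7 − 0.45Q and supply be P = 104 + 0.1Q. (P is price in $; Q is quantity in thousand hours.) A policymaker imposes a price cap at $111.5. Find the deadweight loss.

$499.91 thousand

Competitive equilibrium: 168.7 − 0.45Q = 104 + 0.1Q → Q* = 117.6364, P* = 115.7636.
At the ceiling P = 111.5, quantity supplied = (111.5 − 104)/0.1 = 75.
Willingness to pay at Q' = 75: 168.7 − 0.45·75 = 134.95.
ΔQ = 117.6364 − 75 = 42.6364; wedge = 134.95 − 111.5 = 23.45.
The triangle = ½ × 42.6364 × 23.45 = $499.91 thousand.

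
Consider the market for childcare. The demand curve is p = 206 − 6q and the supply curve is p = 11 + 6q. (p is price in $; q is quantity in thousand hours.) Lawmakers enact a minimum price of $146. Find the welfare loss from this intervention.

$234.375 thousand

Competitive equilibrium: 206 − 6q = 11 + 6q → q* = 16.25, p* = 108.5.
At the floor p = 146, quantity demanded = (206 − 146)/6 = 10.
Sellers' marginal cost at q' = 10: 11 + 6·10 = 71.
Δq = 16.25 − 10 = 6.25; wedge = 146 − 71 = 75.
DWL = ½ × 6.25 × 75 = $234.375 thousand.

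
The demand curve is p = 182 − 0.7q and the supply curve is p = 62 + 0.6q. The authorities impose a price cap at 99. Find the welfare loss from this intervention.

610.27

Competitive equilibrium: 182 − 0.7q = 62 + 0.6q → q* = 92.3077, p* = 117.3846.
At the ceiling p = 99, quantity supplied = (99 − 62)/0.6 = 61.6667.
Willingness to pay at q' = 61.6667: 182 − 0.7·61.6667 = 138.8333.
Δq = 92.3077 − 61.6667 = 30.641; wedge = 138.8333 − 99 = 39.8333.
DWL = ½ × 30.641 × 39.8333 = 610.27.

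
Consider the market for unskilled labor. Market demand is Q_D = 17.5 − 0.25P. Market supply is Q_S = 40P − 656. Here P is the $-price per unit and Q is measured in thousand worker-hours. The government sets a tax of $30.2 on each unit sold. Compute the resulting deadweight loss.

$113.30 thousand

In inverse form: demand P = 70 − 4Q, supply P = 16.4 + 0.025Q.
Competitive equilibrium: 70 − 4Q = 16.4 + 0.025Q → Q* = 13.3168, P* = 16.7329.
With the tax, the buyer price exceeds the seller price by 30.2: (70 − 4Q) − (16.4 + 0.025Q) = 30.2 → Q' = 5.8137.
ΔQ = 13.3168 − 5.8137 = 7.5031; the wedge equals the tax, 30.2.
Deadweight loss = ½ × 7.5031 × 30.2 = $113.30 thousand.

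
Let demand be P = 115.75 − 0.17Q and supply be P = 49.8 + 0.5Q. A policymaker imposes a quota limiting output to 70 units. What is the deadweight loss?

270.82

Competitive equilibrium: 115.75 − 0.17Q = 49.8 + 0.5Q → Q* = 98.4328, P* = 99.0164.
At Q = 70: demand price = 115.75 − 0.17·70 = 103.85; supply price = 49.8 + 0.5·70 = 84.8.
ΔQ = 98.4328 − 70 = 28.4328; wedge = 103.85 − 84.8 = 19.05.
Welfare loss = ½ × 28.4328 × 19.05 = 270.82.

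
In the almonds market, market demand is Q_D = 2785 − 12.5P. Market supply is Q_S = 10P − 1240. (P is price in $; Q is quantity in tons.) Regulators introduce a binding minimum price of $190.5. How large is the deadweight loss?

$1895.88

In inverse form: demand P = 222.8 − 0.08Q, supply P = 124 + 0.1Q.
Competitive equilibrium: 222.8 − 0.08Q = 124 + 0.1Q → Q* = 548.8889, P* = 178.8889.
At the floor P = 190.5, quantity demanded = (222.8 − 190.5)/0.08 = 403.75.
Sellers' marginal cost at Q' = 403.75: 124 + 0.1·403.75 = 164.375.
ΔQ = 548.8889 − 403.75 = 145.1389; wedge = 190.5 − 164.375 = 26.125.
DWL = ½ × 145.1389 × 26.125 = $1895.88.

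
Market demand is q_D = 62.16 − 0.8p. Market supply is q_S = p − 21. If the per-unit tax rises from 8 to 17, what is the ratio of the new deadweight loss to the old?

4.516

In inverse form: demand p = 77.7 − 1.25q, supply p = 21 + q.
Competitive equilibrium: 77.7 − 1.25q = 21 + q → q* = 25.2, p* = 46.2.
For a per-unit tax t: Δq = t/2.25, so DWL = ½·t·(t/2.25) = t²/4.5.
At t = 8: DWL = 14.222. At t = 17: DWL = 64.222.
Ratio = (17/8)² = 4.516.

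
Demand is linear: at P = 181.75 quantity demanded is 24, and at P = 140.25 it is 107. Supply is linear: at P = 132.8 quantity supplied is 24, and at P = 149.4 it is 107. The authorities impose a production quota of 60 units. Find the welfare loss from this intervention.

402.90

Demand slope = (140.25 − 181.75)/(107 − 24) = −0.5, so P = 193.75 − 0.5Q.
Supply slope = (149.4 − 132.8)/(107 − 24) = 0.2, so P = 128 + 0.2Q.
Competitive equilibrium: 193.75 − 0.5Q = 128 + 0.2Q → Q* = 93.9286, P* = 146.7857.
At Q = 60: demand price = 193.75 − 0.5·60 = 163.75; supply price = 128 + 0.2·60 = 140.
ΔQ = 93.9286 − 60 = 33.9286; wedge = 163.75 − 140 = 23.75.
Welfare loss = ½ × 33.9286 × 23.75 = 402.90.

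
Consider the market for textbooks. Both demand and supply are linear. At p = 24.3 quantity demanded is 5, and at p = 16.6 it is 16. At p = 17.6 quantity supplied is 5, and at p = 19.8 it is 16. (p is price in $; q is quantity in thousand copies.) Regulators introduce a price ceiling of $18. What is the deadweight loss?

Demand slope = (16.6 − 24.3)/(16 − 5) = −0.7, so p = 27.8 − 0.7q.
Supply slope = (19.8 − 17.6)/(16 − 5) = 0.2, so p = 16.6 + 0.2q.
Competitive equilibrium: 27.8 − 0.7q = 16.6 + 0.2q → q* = 12.4444, p* = 19.0889.
At the ceiling p = 18, quantity supplied = (18 − 16.6)/0.2 = 7.
Willingness to pay at q' = 7: 27.8 − 0.7·7 = 22.9.
Δq = 12.4444 − 7 = 5.4444; wedge = 22.9 − 18 = 4.9.
Deadweight loss = ½ × 5.4444 × 4.9 = $13.34 thousand.

$13.34 thousand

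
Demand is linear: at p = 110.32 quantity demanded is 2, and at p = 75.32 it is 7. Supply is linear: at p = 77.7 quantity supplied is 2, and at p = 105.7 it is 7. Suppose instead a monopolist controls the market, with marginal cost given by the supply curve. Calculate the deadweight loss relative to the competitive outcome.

16.92

Demand slope = (75.32 − 110.32)/(7 − 2) = −7, so p = 124.32 − 7q.
Supply slope = (105.7 − 77.7)/(7 − 2) = 5.6, so p = 66.5 + 5.6q.
Competitive equilibrium: 124.32 − 7q = 66.5 + 5.6q → q* = 4.5889, p* = 92.1978.
Marginal revenue: MR = 124.32 − 14q. Set MR = MC: 124.32 − 14q = 66.5 + 5.6q → q_m = 2.95.
Price p_m = 124.32 − 7·2.95 = 103.67; MC(q_m) = 66.5 + 5.6·2.95 = 83.02.
Competitive q* = 4.5889, so Δq = 1.6389; wedge = 103.67 − 83.02 = 20.65.
Deadweight loss = ½ × 1.6389 × 20.65 = 16.92.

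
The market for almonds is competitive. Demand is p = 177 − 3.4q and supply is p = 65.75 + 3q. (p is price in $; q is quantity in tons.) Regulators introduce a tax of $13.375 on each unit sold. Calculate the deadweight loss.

Competitive equilibrium: 177 − 3.4q = 65.75 + 3q → q* = 17.3828, p* = 117.8984.
With the tax, the buyer price exceeds the seller price by 13.375: (177 − 3.4q) − (65.75 + 3q) = 13.375 → q' = 15.293.
Δq = 17.3828 − 15.293 = 2.0898; the wedge equals the tax, 13.375.
The triangle = ½ × 2.0898 × 13.375 = $13.98.

$13.98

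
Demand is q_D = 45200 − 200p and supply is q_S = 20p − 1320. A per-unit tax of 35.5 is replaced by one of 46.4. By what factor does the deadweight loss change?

1.708

In inverse form: demand p = 226 − 0.005q, supply p = 66 + 0.05q.
Competitive equilibrium: 226 − 0.005q = 66 + 0.05q → q* = 2909.0909, p* = 211.4545.
For a per-unit tax t: Δq = t/0.055, so DWL = ½·t·(t/0.055) = t²/0.11.
At t = 35.5: DWL = 11456.818. At t = 46.4: DWL = 19572.364.
Ratio = (46.4/35.5)² = 1.708.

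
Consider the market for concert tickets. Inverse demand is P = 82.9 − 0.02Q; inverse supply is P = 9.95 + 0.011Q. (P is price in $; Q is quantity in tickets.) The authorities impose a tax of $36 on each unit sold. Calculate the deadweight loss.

Competitive equilibrium: 82.9 − 0.02Q = 9.95 + 0.011Q → Q* = 2353.2258, P* = 35.8355.
With the tax, the buyer price exceeds the seller price by 36: (82.9 − 0.02Q) − (9.95 + 0.011Q) = 36 → Q' = 1191.9355.
ΔQ = 2353.2258 − 1191.9355 = 1161.2903; the wedge equals the tax, 36.
Welfare loss = ½ × 1161.2903 × 36 = $20903.23.

$20903.23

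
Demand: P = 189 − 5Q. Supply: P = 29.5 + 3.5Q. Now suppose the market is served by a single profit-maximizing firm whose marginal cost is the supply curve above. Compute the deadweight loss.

205.28

Competitive equilibrium: 189 − 5Q = 29.5 + 3.5Q → Q* = 18.7647, P* = 95.1765.
Marginal revenue: MR = 189 − 10Q. Set MR = MC: 189 − 10Q = 29.5 + 3.5Q → Q_m = 11.8148.
Price P_m = 189 − 5·11.8148 = 129.926; MC(Q_m) = 29.5 + 3.5·11.8148 = 70.8518.
Competitive Q* = 18.7647, so ΔQ = 6.9499; wedge = 129.926 − 70.8518 = 59.0742.
Welfare loss = ½ × 6.9499 × 59.0742 = 205.28.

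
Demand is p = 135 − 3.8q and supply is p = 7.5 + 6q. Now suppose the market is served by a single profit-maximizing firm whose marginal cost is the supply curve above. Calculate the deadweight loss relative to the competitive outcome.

64.75

Competitive equilibrium: 135 − 3.8q = 7.5 + 6q → q* = 13.0102, p* = 85.5612.
Marginal revenue: MR = 135 − 7.6q. Set MR = MC: 135 − 7.6q = 7.5 + 6q → q_m = 9.375.
Price p_m = 135 − 3.8·9.375 = 99.375; MC(q_m) = 7.5 + 6·9.375 = 63.75.
Competitive q* = 13.0102, so Δq = 3.6352; wedge = 99.375 − 63.75 = 35.625.
Welfare loss = ½ × 3.6352 × 35.625 = 64.75.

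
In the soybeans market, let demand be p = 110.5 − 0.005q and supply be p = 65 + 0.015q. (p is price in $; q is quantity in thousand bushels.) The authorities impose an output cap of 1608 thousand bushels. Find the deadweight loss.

$4448.89 thousand

Competitive equilibrium: 110.5 − 0.005q = 65 + 0.015q → q* = 2275, p* = 99.125.
At q = 1608: demand price = 110.5 − 0.005·1608 = 102.46; supply price = 65 + 0.015·1608 = 89.12.
Δq = 2275 − 1608 = 667; wedge = 102.46 − 89.12 = 13.34.
Welfare loss = ½ × 667 × 13.34 = $4448.89 thousand.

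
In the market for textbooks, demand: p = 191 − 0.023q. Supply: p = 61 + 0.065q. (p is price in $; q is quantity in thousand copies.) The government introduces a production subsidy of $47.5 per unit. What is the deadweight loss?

$12819.60 thousand

Competitive equilibrium: 191 − 0.023q = 61 + 0.065q → q* = 1477.2727, p* = 157.0227.
The subsidy lowers effective supply by 47.5: p = 13.5 + 0.065q.
New quantity: 191 − 0.023q = 13.5 + 0.065q → q' = 2017.0455.
Overproduction Δq = 2017.0455 − 1477.2727 = 539.7728; wedge = subsidy = 47.5.
Deadweight loss = ½ × 539.7728 × 47.5 = $12819.60 thousand.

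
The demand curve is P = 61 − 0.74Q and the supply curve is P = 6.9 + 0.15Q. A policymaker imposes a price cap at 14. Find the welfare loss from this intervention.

80.54

Competitive equilibrium: 61 − 0.74Q = 6.9 + 0.15Q → Q* = 60.7865, P* = 16.018.
At the ceiling P = 14, quantity supplied = (14 − 6.9)/0.15 = 47.3333.
Willingness to pay at Q' = 47.3333: 61 − 0.74·47.3333 = 25.9734.
ΔQ = 60.7865 − 47.3333 = 13.4532; wedge = 25.9734 − 14 = 11.9734.
The triangle = ½ × 13.4532 × 11.9734 = 80.54.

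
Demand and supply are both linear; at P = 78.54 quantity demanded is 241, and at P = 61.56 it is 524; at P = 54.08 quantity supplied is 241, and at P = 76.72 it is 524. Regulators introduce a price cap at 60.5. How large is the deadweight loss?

624.65

Demand slope = (61.56 − 78.54)/(524 − 241) = −0.06, so P = 93 − 0.06Q.
Supply slope = (76.72 − 54.08)/(524 − 241) = 0.08, so P = 34.8 + 0.08Q.
Competitive equilibrium: 93 − 0.06Q = 34.8 + 0.08Q → Q* = 415.7143, P* = 68.0571.
At the ceiling P = 60.5, quantity supplied = (60.5 − 34.8)/0.08 = 321.25.
Willingness to pay at Q' = 321.25: 93 − 0.06·321.25 = 73.725.
ΔQ = 415.7143 − 321.25 = 94.4643; wedge = 73.725 − 60.5 = 13.225.
DWL = ½ × 94.4643 × 13.225 = 624.65.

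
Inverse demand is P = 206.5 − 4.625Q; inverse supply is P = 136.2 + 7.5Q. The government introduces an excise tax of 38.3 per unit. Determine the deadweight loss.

60.49

Competitive equilibrium: 206.5 − 4.625Q = 136.2 + 7.5Q → Q* = 5.7979, P* = 179.6845.
With the tax, the buyer price exceeds the seller price by 38.3: (206.5 − 4.625Q) − (136.2 + 7.5Q) = 38.3 → Q' = 2.6392.
ΔQ = 5.7979 − 2.6392 = 3.1587; the wedge equals the tax, 38.3.
The triangle = ½ × 3.1587 × 38.3 = 60.49.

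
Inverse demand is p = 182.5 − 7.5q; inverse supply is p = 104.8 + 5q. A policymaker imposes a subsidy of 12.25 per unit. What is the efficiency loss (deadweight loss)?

6

Competitive equilibrium: 182.5 − 7.5q = 104.8 + 5q → q* = 6.216, p* = 135.88.
The subsidy lowers effective supply by 12.25: p = 92.55 + 5q.
New quantity: 182.5 − 7.5q = 92.55 + 5q → q' = 7.196.
Overproduction Δq = 7.196 − 6.216 = 0.98; wedge = subsidy = 12.25.
The triangle = ½ × 0.98 × 12.25 = 6.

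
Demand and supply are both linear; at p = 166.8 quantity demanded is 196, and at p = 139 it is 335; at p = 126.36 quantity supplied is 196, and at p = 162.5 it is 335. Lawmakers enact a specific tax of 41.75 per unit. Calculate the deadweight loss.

1894.63

Demand slope = (139 − 166.8)/(335 − 196) = −0.2, so p = 206 − 0.2q.
Supply slope = (162.5 − 126.36)/(335 − 196) = 0.26, so p = 75.4 + 0.26q.
Competitive equilibrium: 206 − 0.2q = 75.4 + 0.26q → q* = 283.913, p* = 149.2174.
With the tax, the buyer price exceeds the seller price by 41.75: (206 − 0.2q) − (75.4 + 0.26q) = 41.75 → q' = 193.1522.
Δq = 283.913 − 193.1522 = 90.7608; the wedge equals the tax, 41.75.
Welfare loss = ½ × 90.7608 × 41.75 = 1894.63.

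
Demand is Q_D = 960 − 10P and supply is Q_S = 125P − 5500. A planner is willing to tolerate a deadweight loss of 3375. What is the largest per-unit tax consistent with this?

In inverse form: demand P = 96 − 0.1Q, supply P = 44 + 0.008Q.
Competitive equilibrium: 96 − 0.1Q = 44 + 0.008Q → Q* = 481.4815, P* = 47.8519.
A tax t gives ΔQ = t/0.108 and wedge t, so DWL = t²/0.216.
t²/0.216 = 3375 → t² = 729 → t = 27.

27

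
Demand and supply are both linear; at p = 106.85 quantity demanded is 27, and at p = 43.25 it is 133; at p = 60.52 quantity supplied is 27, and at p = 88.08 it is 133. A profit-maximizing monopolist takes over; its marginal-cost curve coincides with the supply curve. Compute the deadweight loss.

Demand slope = (43.25 − 106.85)/(133 − 27) = −0.6, so p = 123.05 − 0.6q.
Supply slope = (88.08 − 60.52)/(133 − 27) = 0.26, so p = 53.5 + 0.26q.
Competitive equilibrium: 123.05 − 0.6q = 53.5 + 0.26q → q* = 80.8721, p* = 74.5267.
Marginal revenue: MR = 123.05 − 1.2q. Set MR = MC: 123.05 − 1.2q = 53.5 + 0.26q → q_m = 47.637.
Price p_m = 123.05 − 0.6·47.637 = 94.4678; MC(q_m) = 53.5 + 0.26·47.637 = 65.8856.
Competitive q* = 80.8721, so Δq = 33.2351; wedge = 94.4678 − 65.8856 = 28.5822.
The triangle = ½ × 33.2351 × 28.5822 = 474.97.

474.97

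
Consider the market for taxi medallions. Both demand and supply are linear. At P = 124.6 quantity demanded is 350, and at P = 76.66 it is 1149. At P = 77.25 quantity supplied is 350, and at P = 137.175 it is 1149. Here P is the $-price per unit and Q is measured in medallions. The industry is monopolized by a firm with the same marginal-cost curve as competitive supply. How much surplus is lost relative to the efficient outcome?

Demand slope = (76.66 − 124.6)/(1149 − 350) = −0.06, so P = 145.6 − 0.06Q.
Supply slope = (137.175 − 77.25)/(1149 − 350) = 0.075, so P = 51 + 0.075Q.
Competitive equilibrium: 145.6 − 0.06Q = 51 + 0.075Q → Q* = 700.7407, P* = 103.5556.
Marginal revenue: MR = 145.6 − 0.12Q. Set MR = MC: 145.6 − 0.12Q = 51 + 0.075Q → Q_m = 485.1282.
Price P_m = 145.6 − 0.06·485.1282 = 116.4923; MC(Q_m) = 51 + 0.075·485.1282 = 87.3846.
Competitive Q* = 700.7407, so ΔQ = 215.6125; wedge = 116.4923 − 87.3846 = 29.1077.
The triangle = ½ × 215.6125 × 29.1077 = $3137.99.

$3137.99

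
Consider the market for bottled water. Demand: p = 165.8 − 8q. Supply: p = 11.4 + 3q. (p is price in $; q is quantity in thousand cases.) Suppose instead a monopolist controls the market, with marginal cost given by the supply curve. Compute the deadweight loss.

$192.11 thousand

Competitive equilibrium: 165.8 − 8q = 11.4 + 3q → q* = 14.0364, p* = 53.5091.
Marginal revenue: MR = 165.8 − 16q. Set MR = MC: 165.8 − 16q = 11.4 + 3q → q_m = 8.1263.
Price p_m = 165.8 − 8·8.1263 = 100.7896; MC(q_m) = 11.4 + 3·8.1263 = 35.7789.
Competitive q* = 14.0364, so Δq = 5.9101; wedge = 100.7896 − 35.7789 = 65.0107.
The triangle = ½ × 5.9101 × 65.0107 = $192.11 thousand.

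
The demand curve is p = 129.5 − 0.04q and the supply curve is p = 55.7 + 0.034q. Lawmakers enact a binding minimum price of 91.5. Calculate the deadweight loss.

Competitive equilibrium: 129.5 − 0.04q = 55.7 + 0.034q → q* = 997.2973, p* = 89.6081.
At the floor p = 91.5, quantity demanded = (129.5 − 91.5)/0.04 = 950.
Sellers' marginal cost at q' = 950: 55.7 + 0.034·950 = 88.
Δq = 997.2973 − 950 = 47.2973; wedge = 91.5 − 88 = 3.5.
Deadweight loss = ½ × 47.2973 × 3.5 = 82.77.

82.77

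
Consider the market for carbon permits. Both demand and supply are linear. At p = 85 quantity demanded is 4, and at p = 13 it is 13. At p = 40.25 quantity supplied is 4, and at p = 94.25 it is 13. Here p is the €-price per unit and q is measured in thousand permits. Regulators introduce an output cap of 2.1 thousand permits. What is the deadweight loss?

Demand slope = (13 − 85)/(13 − 4) = −8, so p = 117 − 8q.
Supply slope = (94.25 − 40.25)/(13 − 4) = 6, so p = 16.25 + 6q.
Competitive equilibrium: 117 − 8q = 16.25 + 6q → q* = 7.19643, p* = 59.42857.
At q = 2.1: demand price = 117 − 8·2.1 = 100.2; supply price = 16.25 + 6·2.1 = 28.85.
Δq = 7.19643 − 2.1 = 5.09643; wedge = 100.2 − 28.85 = 71.35.
The triangle = ½ × 5.09643 × 71.35 = €181.82 thousand.

€181.82 thousand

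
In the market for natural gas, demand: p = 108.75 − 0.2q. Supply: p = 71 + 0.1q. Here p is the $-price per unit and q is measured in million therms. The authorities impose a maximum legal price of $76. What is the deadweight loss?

$862.60 million

Competitive equilibrium: 108.75 − 0.2q = 71 + 0.1q → q* = 125.8333, p* = 83.5833.
At the ceiling p = 76, quantity supplied = (76 − 71)/0.1 = 50.
Willingness to pay at q' = 50: 108.75 − 0.2·50 = 98.75.
Δq = 125.8333 − 50 = 75.8333; wedge = 98.75 − 76 = 22.75.
Welfare loss = ½ × 75.8333 × 22.75 = $862.60 million.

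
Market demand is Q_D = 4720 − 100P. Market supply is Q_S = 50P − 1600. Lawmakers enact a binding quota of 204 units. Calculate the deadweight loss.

1374.11

In inverse form: demand P = 47.2 − 0.01Q, supply P = 32 + 0.02Q.
Competitive equilibrium: 47.2 − 0.01Q = 32 + 0.02Q → Q* = 506.6667, P* = 42.1333.
At Q = 204: demand price = 47.2 − 0.01·204 = 45.16; supply price = 32 + 0.02·204 = 36.08.
ΔQ = 506.6667 − 204 = 302.6667; wedge = 45.16 − 36.08 = 9.08.
The triangle = ½ × 302.6667 × 9.08 = 1374.11.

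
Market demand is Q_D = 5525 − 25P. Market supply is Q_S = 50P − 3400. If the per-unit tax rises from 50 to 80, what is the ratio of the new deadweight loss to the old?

In inverse form: demand P = 221 − 0.04Q, supply P = 68 + 0.02Q.
Competitive equilibrium: 221 − 0.04Q = 68 + 0.02Q → Q* = 2550, P* = 119.
For a per-unit tax t: ΔQ = t/0.06, so DWL = ½·t·(t/0.06) = t²/0.12.
At t = 50: DWL = 20833.333. At t = 80: DWL = 53333.333.
Ratio = (80/50)² = 2.56.

2.56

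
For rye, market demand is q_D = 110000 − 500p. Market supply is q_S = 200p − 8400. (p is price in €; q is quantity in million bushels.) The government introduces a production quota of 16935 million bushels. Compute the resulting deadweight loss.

€252492.64 million

In inverse form: demand p = 220 − 0.002q, supply p = 42 + 0.005q.
Competitive equilibrium: 220 − 0.002q = 42 + 0.005q → q* = 25428.5714, p* = 169.1429.
At q = 16935: demand price = 220 − 0.002·16935 = 186.13; supply price = 42 + 0.005·16935 = 126.675.
Δq = 25428.5714 − 16935 = 8493.5714; wedge = 186.13 − 126.675 = 59.455.
The triangle = ½ × 8493.5714 × 59.455 = €252492.64 million.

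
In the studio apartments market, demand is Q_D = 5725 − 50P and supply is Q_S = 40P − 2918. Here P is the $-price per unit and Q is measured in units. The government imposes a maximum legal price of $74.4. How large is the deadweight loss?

In inverse form: demand P = 114.5 − 0.02Q, supply P = 72.95 + 0.025Q.
Competitive equilibrium: 114.5 − 0.02Q = 72.95 + 0.025Q → Q* = 923.3333, P* = 96.0333.
At the ceiling P = 74.4, quantity supplied = (74.4 − 72.95)/0.025 = 58.
Willingness to pay at Q' = 58: 114.5 − 0.02·58 = 113.34.
ΔQ = 923.3333 − 58 = 865.3333; wedge = 113.34 − 74.4 = 38.94.
Welfare loss = ½ × 865.3333 × 38.94 = $16848.04.

$16848.04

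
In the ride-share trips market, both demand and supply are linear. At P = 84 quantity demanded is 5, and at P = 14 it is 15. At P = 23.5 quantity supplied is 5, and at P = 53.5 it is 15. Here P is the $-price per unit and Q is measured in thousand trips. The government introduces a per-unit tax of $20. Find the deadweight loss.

Demand slope = (14 − 84)/(15 − 5) = −7, so P = 119 − 7Q.
Supply slope = (53.5 − 23.5)/(15 − 5) = 3, so P = 8.5 + 3Q.
Competitive equilibrium: 119 − 7Q = 8.5 + 3Q → Q* = 11.05, P* = 41.65.
With the tax, the buyer price exceeds the seller price by 20: (119 − 7Q) − (8.5 + 3Q) = 20 → Q' = 9.05.
ΔQ = 11.05 − 9.05 = 2; the wedge equals the tax, 20.
DWL = ½ × 2 × 20 = $20 thousand.

$20 thousand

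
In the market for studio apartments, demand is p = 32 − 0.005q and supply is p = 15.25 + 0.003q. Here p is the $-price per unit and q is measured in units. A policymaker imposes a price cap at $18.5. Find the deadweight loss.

Competitive equilibrium: 32 − 0.005q = 15.25 + 0.003q → q* = 2093.75, p* = 21.53125.
At the ceiling p = 18.5, quantity supplied = (18.5 − 15.25)/0.003 = 1083.33333.
Willingness to pay at q' = 1083.33333: 32 − 0.005·1083.33333 = 26.58333.
Δq = 2093.75 − 1083.33333 = 1010.41667; wedge = 26.58333 − 18.5 = 8.08333.
Welfare loss = ½ × 1010.41667 × 8.08333 = $4083.77.

$4083.77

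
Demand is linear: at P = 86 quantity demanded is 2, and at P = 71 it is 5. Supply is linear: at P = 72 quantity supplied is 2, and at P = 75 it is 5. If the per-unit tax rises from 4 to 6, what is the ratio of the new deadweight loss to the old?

Demand slope = (71 − 86)/(5 − 2) = −5, so P = 96 − 5Q.
Supply slope = (75 − 72)/(5 − 2) = 1, so P = 70 + Q.
Competitive equilibrium: 96 − 5Q = 70 + Q → Q* = 4.3333, P* = 74.3333.
For a per-unit tax t: ΔQ = t/6, so DWL = ½·t·(t/6) = t²/12.
At t = 4: DWL = 1.333. At t = 6: DWL = 3.
Ratio = (6/4)² = 2.25.

2.25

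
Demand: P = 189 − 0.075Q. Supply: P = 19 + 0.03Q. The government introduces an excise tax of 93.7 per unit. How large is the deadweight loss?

Competitive equilibrium: 189 − 0.075Q = 19 + 0.03Q → Q* = 1619.0476, P* = 67.5714.
With the tax, the buyer price exceeds the seller price by 93.7: (189 − 0.075Q) − (19 + 0.03Q) = 93.7 → Q' = 726.6667.
ΔQ = 1619.0476 − 726.6667 = 892.3809; the wedge equals the tax, 93.7.
Welfare loss = ½ × 892.3809 × 93.7 = 41808.05.

41808.05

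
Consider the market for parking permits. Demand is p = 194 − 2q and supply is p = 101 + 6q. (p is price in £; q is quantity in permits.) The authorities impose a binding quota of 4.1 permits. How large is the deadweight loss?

Competitive equilibrium: 194 − 2q = 101 + 6q → q* = 11.625, p* = 170.75.
At q = 4.1: demand price = 194 − 2·4.1 = 185.8; supply price = 101 + 6·4.1 = 125.6.
Δq = 11.625 − 4.1 = 7.525; wedge = 185.8 − 125.6 = 60.2.
Deadweight loss = ½ × 7.525 × 60.2 = £226.50.

£226.50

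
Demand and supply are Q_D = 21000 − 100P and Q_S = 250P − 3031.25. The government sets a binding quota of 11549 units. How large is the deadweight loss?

46772.99

In inverse form: demand P = 210 − 0.01Q, supply P = 12.125 + 0.004Q.
Competitive equilibrium: 210 − 0.01Q = 12.125 + 0.004Q → Q* = 14133.9286, P* = 68.6607.
At Q = 11549: demand price = 210 − 0.01·11549 = 94.51; supply price = 12.125 + 0.004·11549 = 58.321.
ΔQ = 14133.9286 − 11549 = 2584.9286; wedge = 94.51 − 58.321 = 36.189.
The triangle = ½ × 2584.9286 × 36.189 = 46772.99.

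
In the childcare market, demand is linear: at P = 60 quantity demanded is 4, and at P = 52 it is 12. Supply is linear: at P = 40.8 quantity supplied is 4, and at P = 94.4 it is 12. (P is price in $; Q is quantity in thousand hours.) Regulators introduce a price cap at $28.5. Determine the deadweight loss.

Demand slope = (52 − 60)/(12 − 4) = −1, so P = 64 − Q.
Supply slope = (94.4 − 40.8)/(12 − 4) = 6.7, so P = 14 + 6.7Q.
Competitive equilibrium: 64 − Q = 14 + 6.7Q → Q* = 6.4935, P* = 57.5065.
At the ceiling P = 28.5, quantity supplied = (28.5 − 14)/6.7 = 2.1642.
Willingness to pay at Q' = 2.1642: 64 − 1·2.1642 = 61.8358.
ΔQ = 6.4935 − 2.1642 = 4.3293; wedge = 61.8358 − 28.5 = 33.3358.
DWL = ½ × 4.3293 × 33.3358 = $72.16 thousand.

$72.16 thousand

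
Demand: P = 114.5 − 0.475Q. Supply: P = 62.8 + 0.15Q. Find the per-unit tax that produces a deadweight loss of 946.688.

Competitive equilibrium: 114.5 − 0.475Q = 62.8 + 0.15Q → Q* = 82.72, P* = 75.208.
A tax t gives ΔQ = t/0.625 and wedge t, so DWL = t²/1.25.
t²/1.25 = 946.688 → t² = 1183.36 → t = 34.4.

34.4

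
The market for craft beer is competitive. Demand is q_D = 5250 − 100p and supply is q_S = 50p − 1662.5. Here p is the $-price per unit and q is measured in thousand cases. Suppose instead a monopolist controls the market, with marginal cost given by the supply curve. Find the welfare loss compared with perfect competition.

$386 thousand

In inverse form: demand p = 52.5 − 0.01q, supply p = 33.25 + 0.02q.
Competitive equilibrium: 52.5 − 0.01q = 33.25 + 0.02q → q* = 641.6667, p* = 46.0833.
Marginal revenue: MR = 52.5 − 0.02q. Set MR = MC: 52.5 − 0.02q = 33.25 + 0.02q → q_m = 481.25.
Price p_m = 52.5 − 0.01·481.25 = 47.6875; MC(q_m) = 33.25 + 0.02·481.25 = 42.875.
Competitive q* = 641.6667, so Δq = 160.4167; wedge = 47.6875 − 42.875 = 4.8125.
Welfare loss = ½ × 160.4167 × 4.8125 = $386 thousand.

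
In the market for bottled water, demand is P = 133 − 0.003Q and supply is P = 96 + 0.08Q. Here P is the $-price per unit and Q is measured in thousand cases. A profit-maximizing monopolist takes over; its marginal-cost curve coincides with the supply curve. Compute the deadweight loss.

Competitive equilibrium: 133 − 0.003Q = 96 + 0.08Q → Q* = 445.7831, P* = 131.6627.
Marginal revenue: MR = 133 − 0.006Q. Set MR = MC: 133 − 0.006Q = 96 + 0.08Q → Q_m = 430.2326.
Price P_m = 133 − 0.003·430.2326 = 131.7093; MC(Q_m) = 96 + 0.08·430.2326 = 130.4186.
Competitive Q* = 445.7831, so ΔQ = 15.5505; wedge = 131.7093 − 130.4186 = 1.2907.
Deadweight loss = ½ × 15.5505 × 1.2907 = $10.04 thousand.

$10.04 thousand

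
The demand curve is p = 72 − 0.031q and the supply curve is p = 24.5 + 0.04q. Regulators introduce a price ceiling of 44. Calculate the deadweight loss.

1169.63

Competitive equilibrium: 72 − 0.031q = 24.5 + 0.04q → q* = 669.0141, p* = 51.2606.
At the ceiling p = 44, quantity supplied = (44 − 24.5)/0.04 = 487.5.
Willingness to pay at q' = 487.5: 72 − 0.031·487.5 = 56.8875.
Δq = 669.0141 − 487.5 = 181.5141; wedge = 56.8875 − 44 = 12.8875.
Welfare loss = ½ × 181.5141 × 12.8875 = 1169.63.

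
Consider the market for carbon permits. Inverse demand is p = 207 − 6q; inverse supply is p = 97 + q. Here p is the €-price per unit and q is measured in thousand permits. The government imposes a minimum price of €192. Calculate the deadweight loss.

Competitive equilibrium: 207 − 6q = 97 + q → q* = 15.7143, p* = 112.7143.
At the floor p = 192, quantity demanded = (207 − 192)/6 = 2.5.
Sellers' marginal cost at q' = 2.5: 97 + 1·2.5 = 99.5.
Δq = 15.7143 − 2.5 = 13.2143; wedge = 192 − 99.5 = 92.5.
Welfare loss = ½ × 13.2143 × 92.5 = €611.16 thousand.

€611.16 thousand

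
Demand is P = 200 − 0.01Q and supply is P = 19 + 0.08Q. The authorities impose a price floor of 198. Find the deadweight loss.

147605.56

Competitive equilibrium: 200 − 0.01Q = 19 + 0.08Q → Q* = 2011.11111, P* = 179.88889.
At the floor P = 198, quantity demanded = (200 − 198)/0.01 = 200.
Sellers' marginal cost at Q' = 200: 19 + 0.08·200 = 35.
ΔQ = 2011.11111 − 200 = 1811.11111; wedge = 198 − 35 = 163.
Welfare loss = ½ × 1811.11111 × 163 = 147605.56.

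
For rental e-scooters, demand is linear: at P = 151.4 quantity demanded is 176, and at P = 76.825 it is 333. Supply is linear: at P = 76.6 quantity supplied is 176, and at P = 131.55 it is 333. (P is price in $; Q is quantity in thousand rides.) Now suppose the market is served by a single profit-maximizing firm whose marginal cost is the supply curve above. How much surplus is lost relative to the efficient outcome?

$3916.17 thousand

Demand slope = (76.825 − 151.4)/(333 − 176) = −0.475, so P = 235 − 0.475Q.
Supply slope = (131.55 − 76.6)/(333 − 176) = 0.35, so P = 15 + 0.35Q.
Competitive equilibrium: 235 − 0.475Q = 15 + 0.35Q → Q* = 266.6667, P* = 108.3333.
Marginal revenue: MR = 235 − 0.95Q. Set MR = MC: 235 − 0.95Q = 15 + 0.35Q → Q_m = 169.2308.
Price P_m = 235 − 0.475·169.2308 = 154.6154; MC(Q_m) = 15 + 0.35·169.2308 = 74.2308.
Competitive Q* = 266.6667, so ΔQ = 97.4359; wedge = 154.6154 − 74.2308 = 80.3846.
Welfare loss = ½ × 97.4359 × 80.3846 = $3916.17 thousand.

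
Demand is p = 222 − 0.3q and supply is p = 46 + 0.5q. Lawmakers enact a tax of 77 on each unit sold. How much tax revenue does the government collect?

Competitive equilibrium: 222 − 0.3q = 46 + 0.5q → q* = 220, p* = 156.
With the tax, the buyer price exceeds the seller price by 77: (222 − 0.3q) − (46 + 0.5q) = 77 → q' = 123.75.
Tax revenue = 77 × 123.75 = 9528.75.

9528.75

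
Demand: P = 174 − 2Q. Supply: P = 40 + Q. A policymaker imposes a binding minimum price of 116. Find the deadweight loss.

368.17

Competitive equilibrium: 174 − 2Q = 40 + Q → Q* = 44.6667, P* = 84.6667.
At the floor P = 116, quantity demanded = (174 − 116)/2 = 29.
Sellers' marginal cost at Q' = 29: 40 + 1·29 = 69.
ΔQ = 44.6667 − 29 = 15.6667; wedge = 116 − 69 = 47.
DWL = ½ × 15.6667 × 47 = 368.17.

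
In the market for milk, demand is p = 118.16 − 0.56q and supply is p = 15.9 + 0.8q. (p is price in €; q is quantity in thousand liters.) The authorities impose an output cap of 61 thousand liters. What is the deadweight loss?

€136.94 thousand

Competitive equilibrium: 118.16 − 0.56q = 15.9 + 0.8q → q* = 75.19118, p* = 76.05294.
At q = 61: demand price = 118.16 − 0.56·61 = 84; supply price = 15.9 + 0.8·61 = 64.7.
Δq = 75.19118 − 61 = 14.19118; wedge = 84 − 64.7 = 19.3.
DWL = ½ × 14.19118 × 19.3 = €136.94 thousand.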